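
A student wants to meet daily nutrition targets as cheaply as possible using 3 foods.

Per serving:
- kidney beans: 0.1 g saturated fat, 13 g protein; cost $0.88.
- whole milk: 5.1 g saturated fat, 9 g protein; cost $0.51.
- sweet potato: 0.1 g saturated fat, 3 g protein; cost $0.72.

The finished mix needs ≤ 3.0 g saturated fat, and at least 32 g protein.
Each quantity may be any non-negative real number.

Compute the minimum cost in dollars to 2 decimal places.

$2.11

Treat it as an LP. Let x1 = servings of kidney beans, x2 = servings of whole milk, x3 = servings of sweet potato.
Minimise 0.88x1 + 0.51x2 + 0.72x3 s.t.:
  0.1x1 + 5.1x2 + 0.1x3 ≤ 3   (saturated fat)
  13x1 + 9x2 + 3x3 ≥ 32   (protein)
  x1, x2, x3 ≥ 0.
The cheapest feasible vertex uses only kidney beans, whole milk; sweet potato is not used. The saturated fat and protein requirements are met with equality.
Optimal quantities: kidney beans = 2.083 servings, whole milk = 0.5474 servings.
Hence cost = 0.88·2.083 + 0.51·0.5474 = $2.1122.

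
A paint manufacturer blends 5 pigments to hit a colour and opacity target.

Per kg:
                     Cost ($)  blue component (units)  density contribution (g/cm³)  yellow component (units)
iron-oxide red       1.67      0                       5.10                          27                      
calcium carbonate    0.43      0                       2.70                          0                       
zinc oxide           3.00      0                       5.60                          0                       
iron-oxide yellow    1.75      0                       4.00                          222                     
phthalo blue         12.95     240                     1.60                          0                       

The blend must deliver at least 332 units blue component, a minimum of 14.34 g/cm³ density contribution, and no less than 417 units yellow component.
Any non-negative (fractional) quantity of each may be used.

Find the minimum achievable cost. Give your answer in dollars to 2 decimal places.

Let x1 = kg of iron-oxide red, x2 = kg of calcium carbonate, x3 = kg of zinc oxide, x4 = kg of iron-oxide yellow, x5 = kg of phthalo blue.
min 1.67x1 + 0.43x2 + 3x3 + 1.75x4 + 12.95x5 subject to:
  240x5 ≥ 332   (blue component)
  5.1x1 + 2.7x2 + 5.6x3 + 4x4 + 1.6x5 ≥ 14.34   (density contribution)
  27x1 + 222x4 ≥ 417   (yellow component)
  x1, x2, x3, x4, x5 ≥ 0.
The cheapest feasible vertex uses only calcium carbonate, iron-oxide yellow, phthalo blue; iron-oxide red, zinc oxide are not used. There the blue component, density contribution, yellow component constraints are tight.
Optimal quantities: calcium carbonate = 1.7086 kg, iron-oxide yellow = 1.8784 kg, phthalo blue = 1.3833 kg.
Total cost: 0.43·1.7086 + 1.75·1.8784 + 12.95·1.3833 = 21.9356.

$21.94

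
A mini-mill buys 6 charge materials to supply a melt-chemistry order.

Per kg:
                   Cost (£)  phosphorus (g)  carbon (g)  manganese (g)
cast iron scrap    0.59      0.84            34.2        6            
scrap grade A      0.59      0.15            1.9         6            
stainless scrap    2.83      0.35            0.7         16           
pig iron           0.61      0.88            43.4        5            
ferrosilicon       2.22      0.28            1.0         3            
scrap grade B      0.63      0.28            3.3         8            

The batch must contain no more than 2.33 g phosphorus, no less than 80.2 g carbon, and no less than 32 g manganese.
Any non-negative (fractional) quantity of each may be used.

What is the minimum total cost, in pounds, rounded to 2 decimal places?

Let x1 = kg of cast iron scrap, x2 = kg of scrap grade A, x3 = kg of stainless scrap, x4 = kg of pig iron, x5 = kg of ferrosilicon, x6 = kg of scrap grade B.
Minimise 0.59x1 + 0.59x2 + 2.83x3 + 0.61x4 + 2.22x5 + 0.63x6 subject to:
  0.84x1 + 0.15x2 + 0.35x3 + 0.88x4 + 0.28x5 + 0.28x6 ≤ 2.33   (phosphorus)
  34.2x1 + 1.9x2 + 0.7x3 + 43.4x4 + 1x5 + 3.3x6 ≥ 80.2   (carbon)
  6x1 + 6x2 + 16x3 + 5x4 + 3x5 + 8x6 ≥ 32   (manganese)
  x1, x2, x3, x4, x5, x6 ≥ 0.
The cheapest feasible vertex uses only cast iron scrap, pig iron, scrap grade B; scrap grade A, stainless scrap, ferrosilicon are not used. Binding constraints: phosphorus, carbon, manganese.
Optimal quantities: cast iron scrap = 0.7571 kg, pig iron = 1.04 kg, scrap grade B = 2.782 kg.
Total cost: 0.59·0.7571 + 0.61·1.04 + 0.63·2.782 = 2.8337.

£2.83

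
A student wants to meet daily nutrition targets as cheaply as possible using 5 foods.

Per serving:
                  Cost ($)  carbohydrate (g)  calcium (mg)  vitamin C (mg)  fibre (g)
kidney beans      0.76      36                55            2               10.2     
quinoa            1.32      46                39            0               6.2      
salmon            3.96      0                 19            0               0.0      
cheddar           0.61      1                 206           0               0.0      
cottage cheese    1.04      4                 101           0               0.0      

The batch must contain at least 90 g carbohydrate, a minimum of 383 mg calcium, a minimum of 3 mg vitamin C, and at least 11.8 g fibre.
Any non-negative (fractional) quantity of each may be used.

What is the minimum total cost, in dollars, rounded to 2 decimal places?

This is a linear program. Let x1 = servings of kidney beans, x2 = servings of quinoa, x3 = servings of salmon, x4 = servings of cheddar, x5 = servings of cottage cheese.
Minimise 0.76x1 + 1.32x2 + 3.96x3 + 0.61x4 + 1.04x5 subject to:
  36x1 + 46x2 + 1x4 + 4x5 ≥ 90   (carbohydrate)
  55x1 + 39x2 + 19x3 + 206x4 + 101x5 ≥ 383   (calcium)
  2x1 ≥ 3   (vitamin C)
  10.2x1 + 6.2x2 ≥ 11.8   (fibre)
  x1, x2, x3, x4, x5 ≥ 0.
The cheapest feasible vertex uses only kidney beans, cheddar; quinoa, salmon, cottage cheese are not used. There the carbohydrate and calcium constraints are tight.
That vertex is x1 = 2.467, x4 = 1.201.
Total cost: 0.76·2.467 + 0.61·1.201 = 2.6075.

$2.61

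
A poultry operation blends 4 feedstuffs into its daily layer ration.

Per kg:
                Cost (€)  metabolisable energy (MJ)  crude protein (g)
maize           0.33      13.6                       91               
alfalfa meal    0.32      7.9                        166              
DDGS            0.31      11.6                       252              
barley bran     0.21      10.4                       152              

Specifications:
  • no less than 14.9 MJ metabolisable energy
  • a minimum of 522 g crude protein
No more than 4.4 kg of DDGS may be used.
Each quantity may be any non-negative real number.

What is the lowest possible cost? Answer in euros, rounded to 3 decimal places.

€0.642

Let x1 = kg of maize, x2 = kg of alfalfa meal, x3 = kg of DDGS, x4 = kg of barley bran.
Minimise 0.33x1 + 0.32x2 + 0.31x3 + 0.21x4 s.t.:
  13.6x1 + 7.9x2 + 11.6x3 + 10.4x4 ≥ 14.9   (metabolisable energy)
  91x1 + 166x2 + 252x3 + 152x4 ≥ 522   (crude protein)
  x3 ≤ 4.4
  x1, x2, x3, x4 ≥ 0.
The minimum-cost mix takes nothing from maize, alfalfa meal, barley bran — only DDGS. There the crude protein constraint is tight.
Solving gives x3 = 2.071.
Total cost: 0.31·2.071 = 0.64201.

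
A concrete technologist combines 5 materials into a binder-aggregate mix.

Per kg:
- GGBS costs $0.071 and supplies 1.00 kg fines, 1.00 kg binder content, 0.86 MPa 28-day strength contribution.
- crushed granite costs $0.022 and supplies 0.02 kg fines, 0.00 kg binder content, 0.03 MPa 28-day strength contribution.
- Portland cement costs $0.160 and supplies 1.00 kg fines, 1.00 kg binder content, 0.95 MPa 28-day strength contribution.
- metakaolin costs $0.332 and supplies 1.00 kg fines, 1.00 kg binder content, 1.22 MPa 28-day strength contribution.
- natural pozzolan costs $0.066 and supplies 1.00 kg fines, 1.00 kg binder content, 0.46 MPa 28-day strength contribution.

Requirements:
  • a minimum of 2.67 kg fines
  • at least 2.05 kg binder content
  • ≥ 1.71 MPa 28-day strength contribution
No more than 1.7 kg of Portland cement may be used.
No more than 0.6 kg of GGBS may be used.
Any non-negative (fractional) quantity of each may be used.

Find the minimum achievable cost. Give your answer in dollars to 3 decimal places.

$0.214

Let x1 = kg of GGBS, x2 = kg of crushed granite, x3 = kg of Portland cement, x4 = kg of metakaolin, x5 = kg of natural pozzolan.
min 0.071x1 + 0.022x2 + 0.16x3 + 0.332x4 + 0.066x5 subject to:
  1x1 + 0.02x2 + 1x3 + 1x4 + 1x5 ≥ 2.67   (fines)
  1x1 + 1x3 + 1x4 + 1x5 ≥ 2.05   (binder content)
  0.86x1 + 0.03x2 + 0.95x3 + 1.22x4 + 0.46x5 ≥ 1.71   (28-day strength contribution)
  x3 ≤ 1.7
  x1 ≤ 0.6
  x1, x2, x3, x4, x5 ≥ 0.
The minimum-cost mix takes nothing from crushed granite, Portland cement, metakaolin — only GGBS, natural pozzolan. There the 28-day strength contribution and the GGBS cap constraints are tight.
So GGBS = 0.6 kg, natural pozzolan = 2.596 kg.
Total cost: 0.071·0.6 + 0.066·2.596 = 0.21394.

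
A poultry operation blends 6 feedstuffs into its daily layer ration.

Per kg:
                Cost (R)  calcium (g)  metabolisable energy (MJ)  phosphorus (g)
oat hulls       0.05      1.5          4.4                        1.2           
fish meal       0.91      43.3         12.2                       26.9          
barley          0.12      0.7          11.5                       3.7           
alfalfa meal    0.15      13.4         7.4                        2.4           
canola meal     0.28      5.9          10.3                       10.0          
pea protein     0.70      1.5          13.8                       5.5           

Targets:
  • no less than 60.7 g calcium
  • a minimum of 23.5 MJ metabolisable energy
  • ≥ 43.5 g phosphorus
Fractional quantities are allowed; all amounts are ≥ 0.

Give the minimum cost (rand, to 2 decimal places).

R1.42

Let x1 = kg of oat hulls, x2 = kg of fish meal, x3 = kg of barley, x4 = kg of alfalfa meal, x5 = kg of canola meal, x6 = kg of pea protein.
min 0.05x1 + 0.91x2 + 0.12x3 + 0.15x4 + 0.28x5 + 0.7x6 s.t.:
  1.5x1 + 43.3x2 + 0.7x3 + 13.4x4 + 5.9x5 + 1.5x6 ≥ 60.7   (calcium)
  4.4x1 + 12.2x2 + 11.5x3 + 7.4x4 + 10.3x5 + 13.8x6 ≥ 23.5   (metabolisable energy)
  1.2x1 + 26.9x2 + 3.7x3 + 2.4x4 + 10x5 + 5.5x6 ≥ 43.5   (phosphorus)
  x1, x2, x3, x4, x5, x6 ≥ 0.
At the optimum only fish meal, canola meal are positive (oat hulls, barley, alfalfa meal, pea protein = 0). The calcium and phosphorus requirements are met with equality.
That vertex is x2 = 1.277, x5 = 0.9141.
Total cost: 0.91·1.277 + 0.28·0.9141 = 1.4180.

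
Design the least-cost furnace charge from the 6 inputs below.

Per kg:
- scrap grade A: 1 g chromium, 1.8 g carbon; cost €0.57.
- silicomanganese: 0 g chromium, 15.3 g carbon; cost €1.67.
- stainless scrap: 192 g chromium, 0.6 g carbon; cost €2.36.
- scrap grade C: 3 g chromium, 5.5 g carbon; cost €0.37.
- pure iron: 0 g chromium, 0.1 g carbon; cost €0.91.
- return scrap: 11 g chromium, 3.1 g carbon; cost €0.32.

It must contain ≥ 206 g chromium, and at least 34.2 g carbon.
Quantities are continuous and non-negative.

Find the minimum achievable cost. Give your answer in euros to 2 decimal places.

Treat it as an LP. Let x1 = kg of scrap grade A, x2 = kg of silicomanganese, x3 = kg of stainless scrap, x4 = kg of scrap grade C, x5 = kg of pure iron, x6 = kg of return scrap.
Minimize 0.57x1 + 1.67x2 + 2.36x3 + 0.37x4 + 0.91x5 + 0.32x6 subject to:
  1x1 + 192x3 + 3x4 + 11x6 ≥ 206   (chromium)
  1.8x1 + 15.3x2 + 0.6x3 + 5.5x4 + 0.1x5 + 3.1x6 ≥ 34.2   (carbon)
  x1, x2, x3, x4, x5, x6 ≥ 0.
The cheapest feasible vertex uses only stainless scrap, return scrap; scrap grade A, silicomanganese, scrap grade C, pure iron are not used. Binding constraints: chromium and carbon.
So stainless scrap = 0.4458 kg, return scrap = 10.946 kg.
Total cost: 2.36·0.4458 + 0.32·10.946 = 4.5548.

€4.55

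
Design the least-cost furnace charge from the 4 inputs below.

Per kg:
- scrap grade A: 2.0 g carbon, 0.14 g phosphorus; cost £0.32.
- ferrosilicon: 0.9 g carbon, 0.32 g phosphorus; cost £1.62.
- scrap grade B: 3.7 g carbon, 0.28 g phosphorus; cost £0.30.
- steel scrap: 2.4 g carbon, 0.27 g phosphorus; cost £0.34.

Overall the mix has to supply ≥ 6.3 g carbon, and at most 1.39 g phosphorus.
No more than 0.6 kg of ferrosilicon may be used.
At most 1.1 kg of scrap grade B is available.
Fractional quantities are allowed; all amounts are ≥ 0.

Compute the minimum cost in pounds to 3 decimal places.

This is a linear program. Let x1 = kg of scrap grade A, x2 = kg of ferrosilicon, x3 = kg of scrap grade B, x4 = kg of steel scrap.
min 0.32x1 + 1.62x2 + 0.3x3 + 0.34x4 s.t.:
  2x1 + 0.9x2 + 3.7x3 + 2.4x4 ≥ 6.3   (carbon)
  0.14x1 + 0.32x2 + 0.28x3 + 0.27x4 ≤ 1.39   (phosphorus)
  x2 ≤ 0.6
  x3 ≤ 1.1
  x1, x2, x3, x4 ≥ 0.
At the optimum only scrap grade B, steel scrap are positive (scrap grade A, ferrosilicon = 0). Binding constraints: carbon and the scrap grade B cap.
That vertex is x3 = 1.1, x4 = 0.9292.
Objective = 0.3·1.1 + 0.34·0.9292 = 0.64593.

£0.646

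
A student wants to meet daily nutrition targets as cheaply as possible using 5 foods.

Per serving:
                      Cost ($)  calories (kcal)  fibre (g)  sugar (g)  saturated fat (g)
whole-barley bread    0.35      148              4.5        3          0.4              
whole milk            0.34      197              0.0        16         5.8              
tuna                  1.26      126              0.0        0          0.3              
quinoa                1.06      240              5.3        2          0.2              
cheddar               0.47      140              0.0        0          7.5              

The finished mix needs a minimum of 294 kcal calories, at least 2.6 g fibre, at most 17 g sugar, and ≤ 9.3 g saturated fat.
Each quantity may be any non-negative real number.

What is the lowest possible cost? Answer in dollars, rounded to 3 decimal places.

This is a linear program. Let x1 = servings of whole-barley bread, x2 = servings of whole milk, x3 = servings of tuna, x4 = servings of quinoa, x5 = servings of cheddar.
Minimise 0.35x1 + 0.34x2 + 1.26x3 + 1.06x4 + 0.47x5 with:
  148x1 + 197x2 + 126x3 + 240x4 + 140x5 ≥ 294   (calories)
  4.5x1 + 5.3x4 ≥ 2.6   (fibre)
  3x1 + 16x2 + 2x4 ≤ 17   (sugar)
  0.4x1 + 5.8x2 + 0.3x3 + 0.2x4 + 7.5x5 ≤ 9.3   (saturated fat)
  x1, x2, x3, x4, x5 ≥ 0.
The optimal basis is {whole-barley bread, whole milk}; tuna, quinoa, cheddar drop out. There the calories and sugar constraints are tight.
That vertex is x1 = 0.7625, x2 = 0.9195.
Hence cost = 0.35·0.7625 + 0.34·0.9195 = $0.57951.

$0.580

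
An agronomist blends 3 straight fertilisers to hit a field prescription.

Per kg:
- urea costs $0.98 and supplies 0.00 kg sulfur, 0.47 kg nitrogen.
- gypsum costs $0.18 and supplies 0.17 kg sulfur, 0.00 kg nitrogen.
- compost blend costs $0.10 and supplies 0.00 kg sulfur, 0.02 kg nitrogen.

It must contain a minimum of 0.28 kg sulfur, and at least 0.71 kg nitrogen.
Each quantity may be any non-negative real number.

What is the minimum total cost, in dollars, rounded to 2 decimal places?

$1.78

Set it up as a linear program. Let x1 = kg of urea, x2 = kg of gypsum, x3 = kg of compost blend.
min 0.98x1 + 0.18x2 + 0.1x3 s.t.:
  0.17x2 ≥ 0.28   (sulfur)
  0.47x1 + 0.02x3 ≥ 0.71   (nitrogen)
  x1, x2, x3 ≥ 0.
At the optimum only urea, gypsum are positive (compost blend = 0). Binding constraints: sulfur and nitrogen.
Solving gives x1 = 1.511, x2 = 1.647.
Hence cost = 0.98·1.511 + 0.18·1.647 = $1.7772.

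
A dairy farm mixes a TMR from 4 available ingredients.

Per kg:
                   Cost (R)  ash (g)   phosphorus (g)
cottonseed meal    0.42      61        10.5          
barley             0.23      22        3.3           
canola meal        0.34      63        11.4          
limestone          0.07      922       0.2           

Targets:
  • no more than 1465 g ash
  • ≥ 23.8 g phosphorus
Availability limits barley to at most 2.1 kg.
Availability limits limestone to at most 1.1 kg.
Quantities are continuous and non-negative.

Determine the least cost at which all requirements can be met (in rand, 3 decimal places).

R0.710

Treat it as an LP. Let x1 = kg of cottonseed meal, x2 = kg of barley, x3 = kg of canola meal, x4 = kg of limestone.
min 0.42x1 + 0.23x2 + 0.34x3 + 0.07x4 with:
  61x1 + 22x2 + 63x3 + 922x4 ≤ 1465   (ash)
  10.5x1 + 3.3x2 + 11.4x3 + 0.2x4 ≥ 23.8   (phosphorus)
  x2 ≤ 2.1
  x4 ≤ 1.1
  x1, x2, x3, x4 ≥ 0.
At the optimum only canola meal is positive (cottonseed meal, barley, limestone = 0). There the phosphorus constraint is tight.
Solving gives x3 = 2.088.
Total cost: 0.34·2.088 = 0.70992.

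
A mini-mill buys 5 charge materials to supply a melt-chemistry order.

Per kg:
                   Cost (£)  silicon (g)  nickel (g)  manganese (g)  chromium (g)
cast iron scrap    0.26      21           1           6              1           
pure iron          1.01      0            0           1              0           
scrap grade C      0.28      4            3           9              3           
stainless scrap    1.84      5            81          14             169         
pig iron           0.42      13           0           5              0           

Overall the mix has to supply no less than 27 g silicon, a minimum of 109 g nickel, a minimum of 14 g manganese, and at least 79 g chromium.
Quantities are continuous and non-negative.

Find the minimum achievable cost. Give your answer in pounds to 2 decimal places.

Treat it as an LP. Let x1 = kg of cast iron scrap, x2 = kg of pure iron, x3 = kg of scrap grade C, x4 = kg of stainless scrap, x5 = kg of pig iron.
Minimise 0.26x1 + 1.01x2 + 0.28x3 + 1.84x4 + 0.42x5 s.t.:
  21x1 + 4x3 + 5x4 + 13x5 ≥ 27   (silicon)
  1x1 + 3x3 + 81x4 ≥ 109   (nickel)
  6x1 + 1x2 + 9x3 + 14x4 + 5x5 ≥ 14   (manganese)
  1x1 + 3x3 + 169x4 ≥ 79   (chromium)
  x1, x2, x3, x4, x5 ≥ 0.
The optimal basis is {cast iron scrap, stainless scrap}; pure iron, scrap grade C, pig iron drop out. Binding constraints: silicon and nickel.
Optimal quantities: cast iron scrap = 0.9682 kg, stainless scrap = 1.334 kg.
Hence cost = 0.26·0.9682 + 1.84·1.334 = £2.7063.

£2.71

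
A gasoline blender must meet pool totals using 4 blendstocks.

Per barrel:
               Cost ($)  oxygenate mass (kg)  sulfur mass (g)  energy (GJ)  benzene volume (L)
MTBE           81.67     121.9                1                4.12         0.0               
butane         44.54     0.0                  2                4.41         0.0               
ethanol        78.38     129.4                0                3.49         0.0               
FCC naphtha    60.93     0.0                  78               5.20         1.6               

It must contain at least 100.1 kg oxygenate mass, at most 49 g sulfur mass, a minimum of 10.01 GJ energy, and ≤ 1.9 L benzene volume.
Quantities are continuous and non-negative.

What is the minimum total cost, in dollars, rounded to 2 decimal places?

$133.99

Set it up as a linear program. Let x1 = barrels of MTBE, x2 = barrels of butane, x3 = barrels of ethanol, x4 = barrels of FCC naphtha.
min 81.67x1 + 44.54x2 + 78.38x3 + 60.93x4 subject to:
  121.9x1 + 129.4x3 ≥ 100.1   (oxygenate mass)
  1x1 + 2x2 + 78x4 ≤ 49   (sulfur mass)
  4.12x1 + 4.41x2 + 3.49x3 + 5.2x4 ≥ 10.01   (energy)
  1.6x4 ≤ 1.9   (benzene volume)
  x1, x2, x3, x4 ≥ 0.
The optimal basis is {MTBE, butane}; ethanol, FCC naphtha drop out. Binding constraints: oxygenate mass and energy.
Solving gives x1 = 0.82116, x2 = 1.5027.
Objective = 81.67·0.82116 + 44.54·1.5027 = 133.9944.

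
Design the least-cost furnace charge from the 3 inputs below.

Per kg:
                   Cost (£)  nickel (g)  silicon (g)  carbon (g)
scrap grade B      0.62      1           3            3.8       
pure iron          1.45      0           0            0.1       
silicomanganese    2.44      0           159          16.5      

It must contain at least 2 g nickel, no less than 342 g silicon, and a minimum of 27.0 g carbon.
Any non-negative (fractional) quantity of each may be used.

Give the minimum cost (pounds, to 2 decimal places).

Treat it as an LP. Let x1 = kg of scrap grade B, x2 = kg of pure iron, x3 = kg of silicomanganese.
min 0.62x1 + 1.45x2 + 2.44x3 with:
  1x1 ≥ 2   (nickel)
  3x1 + 159x3 ≥ 342   (silicon)
  3.8x1 + 0.1x2 + 16.5x3 ≥ 27   (carbon)
  x1, x2, x3 ≥ 0.
The optimal basis is {scrap grade B, silicomanganese}; pure iron drops out. Binding constraints: nickel and silicon.
Solving gives x1 = 2, x3 = 2.113.
Hence cost = 0.62·2 + 2.44·2.113 = £6.3957.

£6.40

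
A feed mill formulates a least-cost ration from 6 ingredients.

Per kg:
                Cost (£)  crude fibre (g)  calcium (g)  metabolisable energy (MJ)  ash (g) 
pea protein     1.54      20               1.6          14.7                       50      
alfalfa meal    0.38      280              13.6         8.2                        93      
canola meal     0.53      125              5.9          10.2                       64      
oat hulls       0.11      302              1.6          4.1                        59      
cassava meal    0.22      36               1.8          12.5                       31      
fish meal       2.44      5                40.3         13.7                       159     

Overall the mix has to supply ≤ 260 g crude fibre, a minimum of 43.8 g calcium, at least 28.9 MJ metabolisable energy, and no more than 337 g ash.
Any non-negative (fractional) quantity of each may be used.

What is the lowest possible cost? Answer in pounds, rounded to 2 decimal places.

Set it up as a linear program. Let x1 = kg of pea protein, x2 = kg of alfalfa meal, x3 = kg of canola meal, x4 = kg of oat hulls, x5 = kg of cassava meal, x6 = kg of fish meal.
min 1.54x1 + 0.38x2 + 0.53x3 + 0.11x4 + 0.22x5 + 2.44x6 subject to:
  20x1 + 280x2 + 125x3 + 302x4 + 36x5 + 5x6 ≤ 260   (crude fibre)
  1.6x1 + 13.6x2 + 5.9x3 + 1.6x4 + 1.8x5 + 40.3x6 ≥ 43.8   (calcium)
  14.7x1 + 8.2x2 + 10.2x3 + 4.1x4 + 12.5x5 + 13.7x6 ≥ 28.9   (metabolisable energy)
  50x1 + 93x2 + 64x3 + 59x4 + 31x5 + 159x6 ≤ 337   (ash)
  x1, x2, x3, x4, x5, x6 ≥ 0.
The cheapest feasible vertex uses only alfalfa meal, cassava meal, fish meal; pea protein, canola meal, oat hulls are not used. Binding constraints: crude fibre, calcium, metabolisable energy.
So alfalfa meal = 0.7939 kg, cassava meal = 0.9397 kg, fish meal = 0.777 kg.
Objective = 0.38·0.7939 + 0.22·0.9397 + 2.44·0.777 = 2.4043.

£2.40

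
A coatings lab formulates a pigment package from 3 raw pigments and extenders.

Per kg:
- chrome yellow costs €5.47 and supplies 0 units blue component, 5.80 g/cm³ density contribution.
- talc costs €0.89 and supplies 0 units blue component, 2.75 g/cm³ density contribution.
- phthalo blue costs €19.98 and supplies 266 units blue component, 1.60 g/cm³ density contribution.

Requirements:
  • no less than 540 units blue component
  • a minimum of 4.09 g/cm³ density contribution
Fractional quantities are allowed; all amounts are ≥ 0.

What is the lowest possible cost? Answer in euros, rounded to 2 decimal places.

Let x1 = kg of chrome yellow, x2 = kg of talc, x3 = kg of phthalo blue.
Minimize 5.47x1 + 0.89x2 + 19.98x3 with:
  266x3 ≥ 540   (blue component)
  5.8x1 + 2.75x2 + 1.6x3 ≥ 4.09   (density contribution)
  x1, x2, x3 ≥ 0.
At the optimum only talc, phthalo blue are positive (chrome yellow = 0). There the blue component and density contribution constraints are tight.
That vertex is x2 = 0.3061, x3 = 2.03.
Hence cost = 0.89·0.3061 + 19.98·2.03 = €40.8318.

€40.83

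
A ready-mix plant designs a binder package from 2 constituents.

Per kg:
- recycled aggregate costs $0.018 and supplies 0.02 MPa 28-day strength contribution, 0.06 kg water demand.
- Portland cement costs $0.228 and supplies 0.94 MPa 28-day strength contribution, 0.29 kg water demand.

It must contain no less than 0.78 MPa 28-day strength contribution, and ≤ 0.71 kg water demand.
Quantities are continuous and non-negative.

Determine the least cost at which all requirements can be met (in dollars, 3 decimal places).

$0.189

Let x1 = kg of recycled aggregate, x2 = kg of Portland cement.
Minimise 0.018x1 + 0.228x2 s.t.:
  0.02x1 + 0.94x2 ≥ 0.78   (28-day strength contribution)
  0.06x1 + 0.29x2 ≤ 0.71   (water demand)
  x1, x2 ≥ 0.
The minimum-cost mix takes nothing from recycled aggregate — only Portland cement. There the 28-day strength contribution constraint is tight.
So Portland cement = 0.8298 kg.
Hence cost = 0.228·0.8298 = $0.18919.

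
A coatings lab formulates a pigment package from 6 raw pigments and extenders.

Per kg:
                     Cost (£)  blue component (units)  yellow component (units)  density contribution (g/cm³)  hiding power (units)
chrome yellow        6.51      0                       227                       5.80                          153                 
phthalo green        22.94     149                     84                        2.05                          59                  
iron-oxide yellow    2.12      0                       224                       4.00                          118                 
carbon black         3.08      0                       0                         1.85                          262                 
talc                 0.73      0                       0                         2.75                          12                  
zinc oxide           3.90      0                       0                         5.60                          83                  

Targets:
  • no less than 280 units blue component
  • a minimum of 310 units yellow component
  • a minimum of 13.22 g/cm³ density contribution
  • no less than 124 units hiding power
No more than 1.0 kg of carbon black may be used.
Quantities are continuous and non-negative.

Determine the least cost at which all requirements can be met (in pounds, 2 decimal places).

£46.31

Let x1 = kg of chrome yellow, x2 = kg of phthalo green, x3 = kg of iron-oxide yellow, x4 = kg of carbon black, x5 = kg of talc, x6 = kg of zinc oxide.
Minimize 6.51x1 + 22.94x2 + 2.12x3 + 3.08x4 + 0.73x5 + 3.9x6 with:
  149x2 ≥ 280   (blue component)
  227x1 + 84x2 + 224x3 ≥ 310   (yellow component)
  5.8x1 + 2.05x2 + 4x3 + 1.85x4 + 2.75x5 + 5.6x6 ≥ 13.22   (density contribution)
  153x1 + 59x2 + 118x3 + 262x4 + 12x5 + 83x6 ≥ 124   (hiding power)
  x4 ≤ 1
  x1, x2, x3, x4, x5, x6 ≥ 0.
At the optimum only phthalo green, iron-oxide yellow, talc are positive (chrome yellow, carbon black, zinc oxide = 0). The blue component, yellow component, density contribution requirements are met with equality.
Optimal quantities: phthalo green = 1.879 kg, iron-oxide yellow = 0.6792 kg, talc = 2.418 kg.
Cost = 22.94·1.879 + 2.12·0.6792 + 0.73·2.418 = 46.3093.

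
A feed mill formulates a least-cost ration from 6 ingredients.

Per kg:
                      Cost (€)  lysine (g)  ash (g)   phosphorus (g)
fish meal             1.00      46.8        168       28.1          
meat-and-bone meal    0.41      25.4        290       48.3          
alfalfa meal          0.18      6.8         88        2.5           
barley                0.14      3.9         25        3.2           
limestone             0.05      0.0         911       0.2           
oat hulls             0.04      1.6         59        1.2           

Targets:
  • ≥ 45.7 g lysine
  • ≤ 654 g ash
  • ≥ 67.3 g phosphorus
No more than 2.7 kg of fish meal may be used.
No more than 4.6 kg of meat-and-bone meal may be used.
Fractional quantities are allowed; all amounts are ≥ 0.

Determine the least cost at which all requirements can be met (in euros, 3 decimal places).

This is a linear program. Let x1 = kg of fish meal, x2 = kg of meat-and-bone meal, x3 = kg of alfalfa meal, x4 = kg of barley, x5 = kg of limestone, x6 = kg of oat hulls.
Minimize 1x1 + 0.41x2 + 0.18x3 + 0.14x4 + 0.05x5 + 0.04x6 subject to:
  46.8x1 + 25.4x2 + 6.8x3 + 3.9x4 + 1.6x6 ≥ 45.7   (lysine)
  168x1 + 290x2 + 88x3 + 25x4 + 911x5 + 59x6 ≤ 654   (ash)
  28.1x1 + 48.3x2 + 2.5x3 + 3.2x4 + 0.2x5 + 1.2x6 ≥ 67.3   (phosphorus)
  x1 ≤ 2.7
  x2 ≤ 4.6
  x1, x2, x3, x4, x5, x6 ≥ 0.
The cheapest feasible vertex uses only meat-and-bone meal; fish meal, alfalfa meal, barley, limestone, oat hulls are not used. There the lysine constraint is tight.
Optimal quantities: meat-and-bone meal = 1.799 kg.
Objective = 0.41·1.799 = 0.73759.

€0.738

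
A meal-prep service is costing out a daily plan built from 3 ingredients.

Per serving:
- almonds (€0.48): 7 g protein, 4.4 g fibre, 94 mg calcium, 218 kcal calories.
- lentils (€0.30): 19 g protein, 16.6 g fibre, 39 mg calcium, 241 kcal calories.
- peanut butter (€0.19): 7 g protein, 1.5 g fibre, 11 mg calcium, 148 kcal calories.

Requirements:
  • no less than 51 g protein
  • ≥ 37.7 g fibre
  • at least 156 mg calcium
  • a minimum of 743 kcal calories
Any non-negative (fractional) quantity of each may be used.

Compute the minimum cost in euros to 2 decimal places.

€1.05

Set it up as a linear program. Let x1 = servings of almonds, x2 = servings of lentils, x3 = servings of peanut butter.
min 0.48x1 + 0.3x2 + 0.19x3 s.t.:
  7x1 + 19x2 + 7x3 ≥ 51   (protein)
  4.4x1 + 16.6x2 + 1.5x3 ≥ 37.7   (fibre)
  94x1 + 39x2 + 11x3 ≥ 156   (calcium)
  218x1 + 241x2 + 148x3 ≥ 743   (calories)
  x1, x2, x3 ≥ 0.
The optimal basis is {almonds, lentils}; peanut butter drops out. The calcium and calories requirements are met with equality.
Solving gives x1 = 0.609, x2 = 2.532.
Total cost: 0.48·0.609 + 0.3·2.532 = 1.0519.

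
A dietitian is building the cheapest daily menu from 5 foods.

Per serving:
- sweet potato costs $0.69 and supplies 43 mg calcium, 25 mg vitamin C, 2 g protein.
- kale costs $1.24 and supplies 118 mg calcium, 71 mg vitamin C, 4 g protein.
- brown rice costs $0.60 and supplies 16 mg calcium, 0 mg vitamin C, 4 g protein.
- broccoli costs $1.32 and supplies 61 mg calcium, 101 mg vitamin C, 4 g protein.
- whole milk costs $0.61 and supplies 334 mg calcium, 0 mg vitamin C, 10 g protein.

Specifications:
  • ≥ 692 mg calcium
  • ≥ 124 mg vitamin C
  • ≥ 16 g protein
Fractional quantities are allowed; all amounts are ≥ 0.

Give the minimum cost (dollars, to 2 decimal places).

$2.75

Treat it as an LP. Let x1 = servings of sweet potato, x2 = servings of kale, x3 = servings of brown rice, x4 = servings of broccoli, x5 = servings of whole milk.
min 0.69x1 + 1.24x2 + 0.6x3 + 1.32x4 + 0.61x5 with:
  43x1 + 118x2 + 16x3 + 61x4 + 334x5 ≥ 692   (calcium)
  25x1 + 71x2 + 101x4 ≥ 124   (vitamin C)
  2x1 + 4x2 + 4x3 + 4x4 + 10x5 ≥ 16   (protein)
  x1, x2, x3, x4, x5 ≥ 0.
The minimum-cost mix takes nothing from sweet potato, kale, brown rice — only broccoli, whole milk. Binding constraints: calcium and vitamin C.
Solving gives x4 = 1.228, x5 = 1.848.
Objective = 1.32·1.228 + 0.61·1.848 = 2.7482.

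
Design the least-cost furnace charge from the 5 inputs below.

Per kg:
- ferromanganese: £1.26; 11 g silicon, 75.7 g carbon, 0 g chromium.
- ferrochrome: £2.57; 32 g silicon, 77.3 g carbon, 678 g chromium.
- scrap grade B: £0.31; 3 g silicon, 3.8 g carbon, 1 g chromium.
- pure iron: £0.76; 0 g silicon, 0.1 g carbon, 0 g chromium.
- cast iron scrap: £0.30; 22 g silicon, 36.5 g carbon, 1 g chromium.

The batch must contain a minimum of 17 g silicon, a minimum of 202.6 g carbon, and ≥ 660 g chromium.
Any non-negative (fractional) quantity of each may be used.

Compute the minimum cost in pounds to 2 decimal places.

Let x1 = kg of ferromanganese, x2 = kg of ferrochrome, x3 = kg of scrap grade B, x4 = kg of pure iron, x5 = kg of cast iron scrap.
Minimize 1.26x1 + 2.57x2 + 0.31x3 + 0.76x4 + 0.3x5 subject to:
  11x1 + 32x2 + 3x3 + 22x5 ≥ 17   (silicon)
  75.7x1 + 77.3x2 + 3.8x3 + 0.1x4 + 36.5x5 ≥ 202.6   (carbon)
  678x2 + 1x3 + 1x5 ≥ 660   (chromium)
  x1, x2, x3, x4, x5 ≥ 0.
At the optimum only ferrochrome, cast iron scrap are positive (ferromanganese, scrap grade B, pure iron = 0). Binding constraints: carbon and chromium.
Optimal quantities: ferrochrome = 0.9683 kg, cast iron scrap = 3.5 kg.
Hence cost = 2.57·0.9683 + 0.3·3.5 = £3.5385.

£3.54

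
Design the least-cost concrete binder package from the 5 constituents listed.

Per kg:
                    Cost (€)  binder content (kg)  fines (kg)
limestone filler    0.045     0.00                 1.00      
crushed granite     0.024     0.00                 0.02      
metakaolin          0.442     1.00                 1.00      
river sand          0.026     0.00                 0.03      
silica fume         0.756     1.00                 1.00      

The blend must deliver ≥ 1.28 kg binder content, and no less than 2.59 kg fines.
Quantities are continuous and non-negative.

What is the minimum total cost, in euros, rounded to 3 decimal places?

€0.625

Treat it as an LP. Let x1 = kg of limestone filler, x2 = kg of crushed granite, x3 = kg of metakaolin, x4 = kg of river sand, x5 = kg of silica fume.
Minimise 0.045x1 + 0.024x2 + 0.442x3 + 0.026x4 + 0.756x5 s.t.:
  1x3 + 1x5 ≥ 1.28   (binder content)
  1x1 + 0.02x2 + 1x3 + 0.03x4 + 1x5 ≥ 2.59   (fines)
  x1, x2, x3, x4, x5 ≥ 0.
The minimum-cost mix takes nothing from crushed granite, river sand, silica fume — only limestone filler, metakaolin. The binder content and fines requirements are met with equality.
So limestone filler = 1.31 kg, metakaolin = 1.28 kg.
Total cost: 0.045·1.31 + 0.442·1.28 = 0.62471.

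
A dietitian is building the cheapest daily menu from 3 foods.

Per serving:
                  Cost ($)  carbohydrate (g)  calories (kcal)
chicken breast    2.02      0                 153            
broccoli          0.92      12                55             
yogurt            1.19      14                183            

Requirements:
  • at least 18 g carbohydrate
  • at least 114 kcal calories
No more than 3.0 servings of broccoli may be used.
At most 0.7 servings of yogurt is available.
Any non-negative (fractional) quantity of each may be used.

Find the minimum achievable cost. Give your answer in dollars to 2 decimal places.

Treat it as an LP. Let x1 = servings of chicken breast, x2 = servings of broccoli, x3 = servings of yogurt.
Minimize 2.02x1 + 0.92x2 + 1.19x3 subject to:
  12x2 + 14x3 ≥ 18   (carbohydrate)
  153x1 + 55x2 + 183x3 ≥ 114   (calories)
  x2 ≤ 3
  x3 ≤ 0.7
  x1, x2, x3 ≥ 0.
The optimal basis is {broccoli, yogurt}; chicken breast drops out. The carbohydrate and calories requirements are met with equality.
That vertex is x2 = 1.191, x3 = 0.2651.
Objective = 0.92·1.191 + 1.19·0.2651 = 1.4112.

$1.41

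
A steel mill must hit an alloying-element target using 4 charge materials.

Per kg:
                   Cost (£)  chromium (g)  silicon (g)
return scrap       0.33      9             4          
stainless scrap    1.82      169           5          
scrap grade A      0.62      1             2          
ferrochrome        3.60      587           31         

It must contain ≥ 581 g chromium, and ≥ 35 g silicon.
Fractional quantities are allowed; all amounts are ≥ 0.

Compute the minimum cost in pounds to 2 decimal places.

£3.90

Set it up as a linear program. Let x1 = kg of return scrap, x2 = kg of stainless scrap, x3 = kg of scrap grade A, x4 = kg of ferrochrome.
min 0.33x1 + 1.82x2 + 0.62x3 + 3.6x4 subject to:
  9x1 + 169x2 + 1x3 + 587x4 ≥ 581   (chromium)
  4x1 + 5x2 + 2x3 + 31x4 ≥ 35   (silicon)
  x1, x2, x3, x4 ≥ 0.
The cheapest feasible vertex uses only return scrap, ferrochrome; stainless scrap, scrap grade A are not used. Binding constraints: chromium and silicon.
That vertex is x1 = 1.225, x4 = 0.971.
Total cost: 0.33·1.225 + 3.6·0.971 = 3.8999.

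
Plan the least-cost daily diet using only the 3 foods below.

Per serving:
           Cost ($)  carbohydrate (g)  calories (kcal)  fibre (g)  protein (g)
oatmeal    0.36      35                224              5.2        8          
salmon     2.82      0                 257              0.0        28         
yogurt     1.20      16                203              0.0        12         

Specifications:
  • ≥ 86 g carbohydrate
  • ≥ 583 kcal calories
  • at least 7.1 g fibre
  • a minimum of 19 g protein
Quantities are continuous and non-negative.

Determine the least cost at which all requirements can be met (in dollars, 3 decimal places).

$0.937

Set it up as a linear program. Let x1 = servings of oatmeal, x2 = servings of salmon, x3 = servings of yogurt.
min 0.36x1 + 2.82x2 + 1.2x3 with:
  35x1 + 16x3 ≥ 86   (carbohydrate)
  224x1 + 257x2 + 203x3 ≥ 583   (calories)
  5.2x1 ≥ 7.1   (fibre)
  8x1 + 28x2 + 12x3 ≥ 19   (protein)
  x1, x2, x3 ≥ 0.
The optimal basis is {oatmeal}; salmon, yogurt drop out. The calories requirement is met with equality.
Optimal quantities: oatmeal = 2.603 servings.
Objective = 0.36·2.603 = 0.93708.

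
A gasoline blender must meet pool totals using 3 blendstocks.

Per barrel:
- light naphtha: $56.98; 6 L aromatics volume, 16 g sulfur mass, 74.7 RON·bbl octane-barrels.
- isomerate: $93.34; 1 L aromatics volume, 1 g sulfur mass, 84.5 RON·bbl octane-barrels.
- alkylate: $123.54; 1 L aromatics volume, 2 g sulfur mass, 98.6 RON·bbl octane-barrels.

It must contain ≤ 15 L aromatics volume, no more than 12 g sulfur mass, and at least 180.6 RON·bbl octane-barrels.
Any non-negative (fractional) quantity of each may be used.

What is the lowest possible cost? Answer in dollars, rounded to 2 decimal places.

$182.83

Treat it as an LP. Let x1 = barrels of light naphtha, x2 = barrels of isomerate, x3 = barrels of alkylate.
min 56.98x1 + 93.34x2 + 123.54x3 s.t.:
  6x1 + 1x2 + 1x3 ≤ 15   (aromatics volume)
  16x1 + 1x2 + 2x3 ≤ 12   (sulfur mass)
  74.7x1 + 84.5x2 + 98.6x3 ≥ 180.6   (octane-barrels)
  x1, x2, x3 ≥ 0.
The minimum-cost mix takes nothing from alkylate — only light naphtha, isomerate. The sulfur mass and octane-barrels requirements are met with equality.
That vertex is x1 = 0.65247, x2 = 1.5605.
Objective = 56.98·0.65247 + 93.34·1.5605 = 182.8348.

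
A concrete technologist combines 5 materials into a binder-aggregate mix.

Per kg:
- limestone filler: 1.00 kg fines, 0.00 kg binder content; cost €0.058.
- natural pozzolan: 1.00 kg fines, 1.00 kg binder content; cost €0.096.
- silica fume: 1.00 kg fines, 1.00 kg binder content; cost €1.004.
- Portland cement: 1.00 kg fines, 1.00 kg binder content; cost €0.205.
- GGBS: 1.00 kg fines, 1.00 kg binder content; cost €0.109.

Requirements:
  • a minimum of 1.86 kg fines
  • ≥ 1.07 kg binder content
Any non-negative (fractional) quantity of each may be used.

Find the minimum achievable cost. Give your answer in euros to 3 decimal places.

Let x1 = kg of limestone filler, x2 = kg of natural pozzolan, x3 = kg of silica fume, x4 = kg of Portland cement, x5 = kg of GGBS.
min 0.058x1 + 0.096x2 + 1.004x3 + 0.205x4 + 0.109x5 subject to:
  1x1 + 1x2 + 1x3 + 1x4 + 1x5 ≥ 1.86   (fines)
  1x2 + 1x3 + 1x4 + 1x5 ≥ 1.07   (binder content)
  x1, x2, x3, x4, x5 ≥ 0.
At the optimum only limestone filler, natural pozzolan are positive (silica fume, Portland cement, GGBS = 0). The fines and binder content requirements are met with equality.
That vertex is x1 = 0.79, x2 = 1.07.
Hence cost = 0.058·0.79 + 0.096·1.07 = €0.14854.

€0.149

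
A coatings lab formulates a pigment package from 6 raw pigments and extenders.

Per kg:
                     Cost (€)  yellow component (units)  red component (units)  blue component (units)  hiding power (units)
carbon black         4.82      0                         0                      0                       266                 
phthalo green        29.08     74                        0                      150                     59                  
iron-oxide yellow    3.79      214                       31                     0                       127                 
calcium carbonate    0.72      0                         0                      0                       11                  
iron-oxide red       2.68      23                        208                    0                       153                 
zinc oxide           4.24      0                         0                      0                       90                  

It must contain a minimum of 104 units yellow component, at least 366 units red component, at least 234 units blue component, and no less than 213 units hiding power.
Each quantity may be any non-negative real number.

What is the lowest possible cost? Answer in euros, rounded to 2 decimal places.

€50.08

This is a linear program. Let x1 = kg of carbon black, x2 = kg of phthalo green, x3 = kg of iron-oxide yellow, x4 = kg of calcium carbonate, x5 = kg of iron-oxide red, x6 = kg of zinc oxide.
Minimise 4.82x1 + 29.08x2 + 3.79x3 + 0.72x4 + 2.68x5 + 4.24x6 s.t.:
  74x2 + 214x3 + 23x5 ≥ 104   (yellow component)
  31x3 + 208x5 ≥ 366   (red component)
  150x2 ≥ 234   (blue component)
  266x1 + 59x2 + 127x3 + 11x4 + 153x5 + 90x6 ≥ 213   (hiding power)
  x1, x2, x3, x4, x5, x6 ≥ 0.
At the optimum only phthalo green, iron-oxide red are positive (carbon black, iron-oxide yellow, calcium carbonate, zinc oxide = 0). The red component and blue component requirements are met with equality.
Solving gives x2 = 1.56, x5 = 1.76.
Objective = 29.08·1.56 + 2.68·1.76 = 50.0816.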